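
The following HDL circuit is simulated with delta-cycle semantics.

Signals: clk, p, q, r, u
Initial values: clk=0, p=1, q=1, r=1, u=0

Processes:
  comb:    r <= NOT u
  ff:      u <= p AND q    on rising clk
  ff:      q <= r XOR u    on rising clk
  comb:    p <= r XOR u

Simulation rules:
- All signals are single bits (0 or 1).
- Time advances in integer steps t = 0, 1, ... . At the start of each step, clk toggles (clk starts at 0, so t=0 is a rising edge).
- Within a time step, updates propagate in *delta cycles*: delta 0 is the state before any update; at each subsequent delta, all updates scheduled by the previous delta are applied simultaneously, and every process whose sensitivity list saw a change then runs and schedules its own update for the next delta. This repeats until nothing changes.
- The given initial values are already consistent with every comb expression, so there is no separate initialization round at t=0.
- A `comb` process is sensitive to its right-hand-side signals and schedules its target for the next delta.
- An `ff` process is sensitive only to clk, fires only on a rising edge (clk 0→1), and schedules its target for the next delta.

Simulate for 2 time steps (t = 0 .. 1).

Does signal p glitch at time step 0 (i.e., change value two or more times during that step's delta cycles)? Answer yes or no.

yes

t0.Δ0 q=1 p=1 r=1 u=0 clk=0
t0.Δ1 q=1 p=1 r=1 u=0 clk=1
t0.Δ2 q=1 p=1 r=1 u=1 clk=1
t0.Δ3 q=1 p=0 r=0 u=1 clk=1
t0.Δ4 q=1 p=1 r=0 u=1 clk=1
t1.Δ0 q=1 p=1 r=0 u=1 clk=1
t1.Δ1 q=1 p=1 r=0 u=1 clk=0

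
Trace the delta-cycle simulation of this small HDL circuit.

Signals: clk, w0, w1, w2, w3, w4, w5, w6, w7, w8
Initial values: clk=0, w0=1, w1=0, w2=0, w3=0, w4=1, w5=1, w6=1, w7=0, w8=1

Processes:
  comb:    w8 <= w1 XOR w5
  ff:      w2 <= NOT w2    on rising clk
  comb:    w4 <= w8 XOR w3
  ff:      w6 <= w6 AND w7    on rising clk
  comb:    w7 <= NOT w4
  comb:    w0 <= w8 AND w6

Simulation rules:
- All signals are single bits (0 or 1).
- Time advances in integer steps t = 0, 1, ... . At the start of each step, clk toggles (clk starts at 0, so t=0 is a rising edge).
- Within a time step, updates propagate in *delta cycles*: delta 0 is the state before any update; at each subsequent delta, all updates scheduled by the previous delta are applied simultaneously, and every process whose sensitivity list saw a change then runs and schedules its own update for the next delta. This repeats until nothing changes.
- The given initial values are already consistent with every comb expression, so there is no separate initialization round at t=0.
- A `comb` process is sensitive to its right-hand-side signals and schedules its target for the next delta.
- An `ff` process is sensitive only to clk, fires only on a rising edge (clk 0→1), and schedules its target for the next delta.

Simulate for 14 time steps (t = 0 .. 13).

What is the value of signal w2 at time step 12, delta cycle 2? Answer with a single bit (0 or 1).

[bits: w0,w1,w8,w4,w6,w2,clk,w3,w5,w7]
t=0: Δ0=1011100010 Δ1=1011101010 Δ2=1011011010 Δ3=0011011010 | 3Δ
t=1: Δ0=0011011010 Δ1=0011010010 | 1Δ
t=2: Δ0=0011010010 Δ1=0011011010 Δ2=0011001010 | 2Δ
t=3: Δ0=0011001010 Δ1=0011000010 | 1Δ
t=4: Δ0=0011000010 Δ1=0011001010 Δ2=0011011010 | 2Δ
t=5: Δ0=0011011010 Δ1=0011010010 | 1Δ
t=6: Δ0=0011010010 Δ1=0011011010 Δ2=0011001010 | 2Δ
t=7: Δ0=0011001010 Δ1=0011000010 | 1Δ
t=8: Δ0=0011000010 Δ1=0011001010 Δ2=0011011010 | 2Δ
t=9: Δ0=0011011010 Δ1=0011010010 | 1Δ
t=10: Δ0=0011010010 Δ1=0011011010 Δ2=0011001010 | 2Δ
t=11: Δ0=0011001010 Δ1=0011000010 | 1Δ
t=12: Δ0=0011000010 Δ1=0011001010 Δ2=0011011010 | 2Δ
t=13: Δ0=0011011010 Δ1=0011010010 | 1Δ

1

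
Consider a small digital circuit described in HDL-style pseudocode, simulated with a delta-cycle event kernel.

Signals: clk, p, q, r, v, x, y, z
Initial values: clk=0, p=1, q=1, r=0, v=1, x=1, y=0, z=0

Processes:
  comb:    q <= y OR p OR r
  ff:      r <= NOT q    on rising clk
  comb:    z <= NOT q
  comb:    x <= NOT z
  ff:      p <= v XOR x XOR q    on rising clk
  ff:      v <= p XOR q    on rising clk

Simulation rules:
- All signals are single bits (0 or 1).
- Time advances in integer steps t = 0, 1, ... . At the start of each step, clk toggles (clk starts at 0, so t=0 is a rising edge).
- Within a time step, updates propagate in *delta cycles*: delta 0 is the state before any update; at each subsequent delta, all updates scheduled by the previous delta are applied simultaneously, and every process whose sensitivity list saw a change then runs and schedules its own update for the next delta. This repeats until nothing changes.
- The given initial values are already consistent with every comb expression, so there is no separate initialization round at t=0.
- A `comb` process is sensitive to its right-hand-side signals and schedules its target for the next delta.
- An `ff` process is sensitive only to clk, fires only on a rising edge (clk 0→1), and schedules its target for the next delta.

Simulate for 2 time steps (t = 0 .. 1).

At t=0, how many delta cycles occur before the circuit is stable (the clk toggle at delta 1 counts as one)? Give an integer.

2

t=0 Δ0: x=1 v=1 q=1 r=0 clk=0 p=1 z=0 y=0
  Δ1: clk:0→1
  Δ2: v:1→0
  (2Δ to stable)
t=1 Δ0: x=1 v=0 q=1 r=0 clk=1 p=1 z=0 y=0
  Δ1: clk:1→0
  (1Δ to stable)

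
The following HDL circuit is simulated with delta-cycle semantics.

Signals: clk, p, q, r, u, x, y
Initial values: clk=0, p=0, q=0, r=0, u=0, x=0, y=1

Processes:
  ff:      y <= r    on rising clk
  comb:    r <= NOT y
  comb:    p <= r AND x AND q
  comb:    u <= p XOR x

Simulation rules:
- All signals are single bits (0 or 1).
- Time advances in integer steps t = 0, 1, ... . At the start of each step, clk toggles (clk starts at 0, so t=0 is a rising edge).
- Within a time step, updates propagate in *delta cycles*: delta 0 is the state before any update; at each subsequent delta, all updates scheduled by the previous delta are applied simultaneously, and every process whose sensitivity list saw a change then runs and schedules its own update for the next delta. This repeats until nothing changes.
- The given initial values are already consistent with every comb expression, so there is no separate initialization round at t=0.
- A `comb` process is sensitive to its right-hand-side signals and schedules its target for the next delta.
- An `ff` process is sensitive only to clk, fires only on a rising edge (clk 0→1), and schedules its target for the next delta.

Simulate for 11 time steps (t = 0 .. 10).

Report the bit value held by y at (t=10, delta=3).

[bits: q,p,x,u,r,clk,y]
t=0: Δ0=0000001 Δ1=0000011 Δ2=0000010 Δ3=0000110 | 3Δ
t=1: Δ0=0000110 Δ1=0000100 | 1Δ
t=2: Δ0=0000100 Δ1=0000110 Δ2=0000111 Δ3=0000011 | 3Δ
t=3: Δ0=0000011 Δ1=0000001 | 1Δ
t=4: Δ0=0000001 Δ1=0000011 Δ2=0000010 Δ3=0000110 | 3Δ
t=5: Δ0=0000110 Δ1=0000100 | 1Δ
t=6: Δ0=0000100 Δ1=0000110 Δ2=0000111 Δ3=0000011 | 3Δ
t=7: Δ0=0000011 Δ1=0000001 | 1Δ
t=8: Δ0=0000001 Δ1=0000011 Δ2=0000010 Δ3=0000110 | 3Δ
t=9: Δ0=0000110 Δ1=0000100 | 1Δ
t=10: Δ0=0000100 Δ1=0000110 Δ2=0000111 Δ3=0000011 | 3Δ

1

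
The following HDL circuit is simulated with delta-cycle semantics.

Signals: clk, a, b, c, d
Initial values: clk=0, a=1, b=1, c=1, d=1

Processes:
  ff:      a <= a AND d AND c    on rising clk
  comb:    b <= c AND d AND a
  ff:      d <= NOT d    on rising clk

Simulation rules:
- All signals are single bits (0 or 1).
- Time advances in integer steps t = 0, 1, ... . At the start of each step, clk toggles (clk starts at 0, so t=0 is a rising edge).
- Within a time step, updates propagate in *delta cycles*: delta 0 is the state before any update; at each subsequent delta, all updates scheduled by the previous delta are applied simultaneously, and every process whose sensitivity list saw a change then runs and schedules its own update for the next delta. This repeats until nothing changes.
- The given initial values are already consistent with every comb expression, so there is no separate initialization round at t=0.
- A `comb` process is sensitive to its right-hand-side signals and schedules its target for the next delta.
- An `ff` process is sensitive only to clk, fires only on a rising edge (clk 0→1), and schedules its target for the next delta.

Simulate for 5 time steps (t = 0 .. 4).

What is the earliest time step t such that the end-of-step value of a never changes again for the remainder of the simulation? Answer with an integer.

2

t=0 Δ0: clk=0 c=1 a=1 b=1 d=1
  Δ1: clk:0→1
  Δ2: d:1→0
  Δ3: b:1→0
  (3Δ to stable)
t=1 Δ0: clk=1 c=1 a=1 b=0 d=0
  Δ1: clk:1→0
  (1Δ to stable)
t=2 Δ0: clk=0 c=1 a=1 b=0 d=0
  Δ1: clk:0→1
  Δ2: a:1→0, d:0→1
  (2Δ to stable)
t=3 Δ0: clk=1 c=1 a=0 b=0 d=1
  Δ1: clk:1→0
  (1Δ to stable)
t=4 Δ0: clk=0 c=1 a=0 b=0 d=1
  Δ1: clk:0→1
  Δ2: d:1→0
  (2Δ to stable)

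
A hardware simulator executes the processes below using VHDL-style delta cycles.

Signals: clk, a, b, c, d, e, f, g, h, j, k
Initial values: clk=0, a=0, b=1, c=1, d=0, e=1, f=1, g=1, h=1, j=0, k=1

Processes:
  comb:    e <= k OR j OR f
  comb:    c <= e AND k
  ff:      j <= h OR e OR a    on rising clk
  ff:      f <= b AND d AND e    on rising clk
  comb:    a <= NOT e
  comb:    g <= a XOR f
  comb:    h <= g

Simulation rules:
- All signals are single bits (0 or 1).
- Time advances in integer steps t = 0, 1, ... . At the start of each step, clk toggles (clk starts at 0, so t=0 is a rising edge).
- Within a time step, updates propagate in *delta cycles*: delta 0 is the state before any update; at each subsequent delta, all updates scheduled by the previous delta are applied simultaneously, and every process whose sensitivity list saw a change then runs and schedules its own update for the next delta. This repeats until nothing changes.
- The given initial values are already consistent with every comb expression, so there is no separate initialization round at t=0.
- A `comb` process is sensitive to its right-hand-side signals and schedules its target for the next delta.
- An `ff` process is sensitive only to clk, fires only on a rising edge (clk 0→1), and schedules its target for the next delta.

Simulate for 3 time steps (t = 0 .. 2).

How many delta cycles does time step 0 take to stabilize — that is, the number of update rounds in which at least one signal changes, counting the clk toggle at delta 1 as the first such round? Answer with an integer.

4

t=0 Δ0: e=1 c=1 f=1 k=1 h=1 g=1 j=0 b=1 d=0 clk=0 a=0
  Δ1: clk:0→1
  Δ2: f:1→0, j:0→1
  Δ3: g:1→0
  Δ4: h:1→0
  (4Δ to stable)
t=1 Δ0: e=1 c=1 f=0 k=1 h=0 g=0 j=1 b=1 d=0 clk=1 a=0
  Δ1: clk:1→0
  (1Δ to stable)
t=2 Δ0: e=1 c=1 f=0 k=1 h=0 g=0 j=1 b=1 d=0 clk=0 a=0
  Δ1: clk:0→1
  (1Δ to stable)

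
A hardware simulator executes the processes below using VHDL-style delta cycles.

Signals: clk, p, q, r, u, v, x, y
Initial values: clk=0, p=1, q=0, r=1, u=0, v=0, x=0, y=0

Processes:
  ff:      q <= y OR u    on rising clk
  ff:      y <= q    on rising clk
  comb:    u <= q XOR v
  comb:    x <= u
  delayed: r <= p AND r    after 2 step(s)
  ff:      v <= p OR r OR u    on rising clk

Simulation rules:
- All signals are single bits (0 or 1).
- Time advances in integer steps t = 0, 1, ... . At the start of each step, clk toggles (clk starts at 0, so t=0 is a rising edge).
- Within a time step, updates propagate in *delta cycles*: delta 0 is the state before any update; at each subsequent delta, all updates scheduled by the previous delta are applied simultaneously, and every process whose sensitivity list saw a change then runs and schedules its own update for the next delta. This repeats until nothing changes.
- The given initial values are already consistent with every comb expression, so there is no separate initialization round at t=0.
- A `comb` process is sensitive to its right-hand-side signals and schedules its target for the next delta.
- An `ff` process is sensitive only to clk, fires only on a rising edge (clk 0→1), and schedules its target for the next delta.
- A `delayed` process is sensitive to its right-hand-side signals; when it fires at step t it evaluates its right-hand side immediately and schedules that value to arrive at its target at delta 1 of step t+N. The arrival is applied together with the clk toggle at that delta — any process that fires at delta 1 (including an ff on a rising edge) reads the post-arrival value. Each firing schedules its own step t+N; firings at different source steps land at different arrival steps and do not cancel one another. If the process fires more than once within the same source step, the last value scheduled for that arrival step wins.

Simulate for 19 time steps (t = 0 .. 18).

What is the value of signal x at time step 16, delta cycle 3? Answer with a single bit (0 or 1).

0

[bits: y,r,q,x,clk,u,v,p]
t=0: Δ0=01000001 Δ1=01001001 Δ2=01001011 Δ3=01001111 Δ4=01011111 | 4Δ
t=1: Δ0=01011111 Δ1=01010111 | 1Δ
t=2: Δ0=01010111 Δ1=01011111 Δ2=01111111 Δ3=01111011 Δ4=01101011 | 4Δ
t=3: Δ0=01101011 Δ1=01100011 | 1Δ
t=4: Δ0=01100011 Δ1=01101011 Δ2=11001011 Δ3=11001111 Δ4=11011111 | 4Δ
t=5: Δ0=11011111 Δ1=11010111 | 1Δ
t=6: Δ0=11010111 Δ1=11011111 Δ2=01111111 Δ3=01111011 Δ4=01101011 | 4Δ
t=7: Δ0=01101011 Δ1=01100011 | 1Δ
t=8: Δ0=01100011 Δ1=01101011 Δ2=11001011 Δ3=11001111 Δ4=11011111 | 4Δ
t=9: Δ0=11011111 Δ1=11010111 | 1Δ
t=10: Δ0=11010111 Δ1=11011111 Δ2=01111111 Δ3=01111011 Δ4=01101011 | 4Δ
t=11: Δ0=01101011 Δ1=01100011 | 1Δ
t=12: Δ0=01100011 Δ1=01101011 Δ2=11001011 Δ3=11001111 Δ4=11011111 | 4Δ
t=13: Δ0=11011111 Δ1=11010111 | 1Δ
t=14: Δ0=11010111 Δ1=11011111 Δ2=01111111 Δ3=01111011 Δ4=01101011 | 4Δ
t=15: Δ0=01101011 Δ1=01100011 | 1Δ
t=16: Δ0=01100011 Δ1=01101011 Δ2=11001011 Δ3=11001111 Δ4=11011111 | 4Δ
t=17: Δ0=11011111 Δ1=11010111 | 1Δ
t=18: Δ0=11010111 Δ1=11011111 Δ2=01111111 Δ3=01111011 Δ4=01101011 | 4Δ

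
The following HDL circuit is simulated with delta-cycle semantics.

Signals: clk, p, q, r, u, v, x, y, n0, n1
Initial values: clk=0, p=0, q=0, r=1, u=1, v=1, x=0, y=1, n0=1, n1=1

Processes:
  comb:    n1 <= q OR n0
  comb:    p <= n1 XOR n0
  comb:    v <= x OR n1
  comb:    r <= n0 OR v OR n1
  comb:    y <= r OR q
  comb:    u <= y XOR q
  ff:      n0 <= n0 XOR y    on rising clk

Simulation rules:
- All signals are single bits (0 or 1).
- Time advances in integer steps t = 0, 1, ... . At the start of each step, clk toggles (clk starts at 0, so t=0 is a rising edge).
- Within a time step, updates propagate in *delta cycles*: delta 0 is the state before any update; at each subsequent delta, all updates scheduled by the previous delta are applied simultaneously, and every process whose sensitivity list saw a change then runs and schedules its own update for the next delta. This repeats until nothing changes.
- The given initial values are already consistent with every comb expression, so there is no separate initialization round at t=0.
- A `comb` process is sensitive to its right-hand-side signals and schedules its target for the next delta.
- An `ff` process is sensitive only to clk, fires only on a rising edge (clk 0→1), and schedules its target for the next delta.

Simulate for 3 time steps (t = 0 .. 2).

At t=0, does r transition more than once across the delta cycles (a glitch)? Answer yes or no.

no

[bits: n1,v,r,clk,u,q,p,y,n0,x]
t=0: Δ0=1110100110 Δ1=1111100110 Δ2=1111100100 Δ3=0111101100 Δ4=0011100100 Δ5=0001100100 Δ6=0001100000 Δ7=0001000000 | 7Δ
t=1: Δ0=0001000000 Δ1=0000000000 | 1Δ
t=2: Δ0=0000000000 Δ1=0001000000 | 1Δ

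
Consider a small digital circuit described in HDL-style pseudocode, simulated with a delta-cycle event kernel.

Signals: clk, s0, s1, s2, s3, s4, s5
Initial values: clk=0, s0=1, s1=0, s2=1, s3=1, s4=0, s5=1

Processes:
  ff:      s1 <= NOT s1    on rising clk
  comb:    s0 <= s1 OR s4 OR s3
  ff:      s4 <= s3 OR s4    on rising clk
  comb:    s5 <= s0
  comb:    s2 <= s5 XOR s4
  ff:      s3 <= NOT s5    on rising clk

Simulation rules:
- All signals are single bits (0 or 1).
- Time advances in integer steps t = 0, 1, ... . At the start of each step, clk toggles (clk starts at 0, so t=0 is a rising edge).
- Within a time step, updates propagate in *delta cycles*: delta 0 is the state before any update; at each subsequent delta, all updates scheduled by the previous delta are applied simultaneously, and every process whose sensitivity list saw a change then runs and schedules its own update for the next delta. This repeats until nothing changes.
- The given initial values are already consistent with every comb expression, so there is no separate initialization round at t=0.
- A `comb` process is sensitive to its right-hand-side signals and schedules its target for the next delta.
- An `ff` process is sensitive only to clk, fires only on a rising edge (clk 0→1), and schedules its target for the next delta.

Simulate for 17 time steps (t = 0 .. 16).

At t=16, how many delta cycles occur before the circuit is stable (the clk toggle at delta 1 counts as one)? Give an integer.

t=0 Δ0: s3=1 s1=0 s5=1 s2=1 clk=0 s4=0 s0=1
  Δ1: clk:0→1
  Δ2: s3:1→0, s1:0→1, s4:0→1
  Δ3: s2:1→0
  (3Δ to stable)
t=1 Δ0: s3=0 s1=1 s5=1 s2=0 clk=1 s4=1 s0=1
  Δ1: clk:1→0
  (1Δ to stable)
t=2 Δ0: s3=0 s1=1 s5=1 s2=0 clk=0 s4=1 s0=1
  Δ1: clk:0→1
  Δ2: s1:1→0
  (2Δ to stable)
t=3 Δ0: s3=0 s1=0 s5=1 s2=0 clk=1 s4=1 s0=1
  Δ1: clk:1→0
  (1Δ to stable)
t=4 Δ0: s3=0 s1=0 s5=1 s2=0 clk=0 s4=1 s0=1
  Δ1: clk:0→1
  Δ2: s1:0→1
  (2Δ to stable)
t=5 Δ0: s3=0 s1=1 s5=1 s2=0 clk=1 s4=1 s0=1
  Δ1: clk:1→0
  (1Δ to stable)
t=6 Δ0: s3=0 s1=1 s5=1 s2=0 clk=0 s4=1 s0=1
  Δ1: clk:0→1
  Δ2: s1:1→0
  (2Δ to stable)
t=7 Δ0: s3=0 s1=0 s5=1 s2=0 clk=1 s4=1 s0=1
  Δ1: clk:1→0
  (1Δ to stable)
t=8 Δ0: s3=0 s1=0 s5=1 s2=0 clk=0 s4=1 s0=1
  Δ1: clk:0→1
  Δ2: s1:0→1
  (2Δ to stable)
t=9 Δ0: s3=0 s1=1 s5=1 s2=0 clk=1 s4=1 s0=1
  Δ1: clk:1→0
  (1Δ to stable)
t=10 Δ0: s3=0 s1=1 s5=1 s2=0 clk=0 s4=1 s0=1
  Δ1: clk:0→1
  Δ2: s1:1→0
  (2Δ to stable)
t=11 Δ0: s3=0 s1=0 s5=1 s2=0 clk=1 s4=1 s0=1
  Δ1: clk:1→0
  (1Δ to stable)
t=12 Δ0: s3=0 s1=0 s5=1 s2=0 clk=0 s4=1 s0=1
  Δ1: clk:0→1
  Δ2: s1:0→1
  (2Δ to stable)
t=13 Δ0: s3=0 s1=1 s5=1 s2=0 clk=1 s4=1 s0=1
  Δ1: clk:1→0
  (1Δ to stable)
t=14 Δ0: s3=0 s1=1 s5=1 s2=0 clk=0 s4=1 s0=1
  Δ1: clk:0→1
  Δ2: s1:1→0
  (2Δ to stable)
t=15 Δ0: s3=0 s1=0 s5=1 s2=0 clk=1 s4=1 s0=1
  Δ1: clk:1→0
  (1Δ to stable)
t=16 Δ0: s3=0 s1=0 s5=1 s2=0 clk=0 s4=1 s0=1
  Δ1: clk:0→1
  Δ2: s1:0→1
  (2Δ to stable)

2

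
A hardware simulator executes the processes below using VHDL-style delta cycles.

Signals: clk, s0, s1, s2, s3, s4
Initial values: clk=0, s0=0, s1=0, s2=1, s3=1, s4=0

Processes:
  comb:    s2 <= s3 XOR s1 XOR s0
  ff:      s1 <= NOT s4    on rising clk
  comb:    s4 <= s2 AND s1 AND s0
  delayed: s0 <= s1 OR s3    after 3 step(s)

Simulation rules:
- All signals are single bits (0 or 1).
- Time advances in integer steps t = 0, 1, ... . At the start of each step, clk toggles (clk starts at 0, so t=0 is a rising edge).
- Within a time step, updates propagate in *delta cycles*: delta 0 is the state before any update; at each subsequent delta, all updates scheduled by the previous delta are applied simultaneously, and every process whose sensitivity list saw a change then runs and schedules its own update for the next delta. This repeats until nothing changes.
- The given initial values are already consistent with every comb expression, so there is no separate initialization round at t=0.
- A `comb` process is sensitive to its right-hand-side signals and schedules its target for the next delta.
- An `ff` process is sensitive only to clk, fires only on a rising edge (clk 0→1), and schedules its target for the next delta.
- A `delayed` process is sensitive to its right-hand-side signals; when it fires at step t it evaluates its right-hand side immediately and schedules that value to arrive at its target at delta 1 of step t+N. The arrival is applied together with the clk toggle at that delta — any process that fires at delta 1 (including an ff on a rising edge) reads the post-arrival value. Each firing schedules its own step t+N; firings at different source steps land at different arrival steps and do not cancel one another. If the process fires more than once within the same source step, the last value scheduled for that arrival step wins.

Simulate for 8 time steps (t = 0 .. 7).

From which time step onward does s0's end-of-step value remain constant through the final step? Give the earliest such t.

t=0 Δ0: s1=0 s4=0 s3=1 clk=0 s0=0 s2=1
  Δ1: clk:0→1
  Δ2: s1:0→1
  Δ3: s2:1→0
  (3Δ to stable)
t=1 Δ0: s1=1 s4=0 s3=1 clk=1 s0=0 s2=0
  Δ1: clk:1→0
  (1Δ to stable)
t=2 Δ0: s1=1 s4=0 s3=1 clk=0 s0=0 s2=0
  Δ1: clk:0→1
  (1Δ to stable)
t=3 Δ0: s1=1 s4=0 s3=1 clk=1 s0=0 s2=0
  Δ1: clk:1→0, s0:0→1
  Δ2: s2:0→1
  Δ3: s4:0→1
  (3Δ to stable)
t=4 Δ0: s1=1 s4=1 s3=1 clk=0 s0=1 s2=1
  Δ1: clk:0→1
  Δ2: s1:1→0
  Δ3: s4:1→0, s2:1→0
  (3Δ to stable)
t=5 Δ0: s1=0 s4=0 s3=1 clk=1 s0=1 s2=0
  Δ1: clk:1→0
  (1Δ to stable)
t=6 Δ0: s1=0 s4=0 s3=1 clk=0 s0=1 s2=0
  Δ1: clk:0→1
  Δ2: s1:0→1
  Δ3: s2:0→1
  Δ4: s4:0→1
  (4Δ to stable)
t=7 Δ0: s1=1 s4=1 s3=1 clk=1 s0=1 s2=1
  Δ1: clk:1→0
  (1Δ to stable)

3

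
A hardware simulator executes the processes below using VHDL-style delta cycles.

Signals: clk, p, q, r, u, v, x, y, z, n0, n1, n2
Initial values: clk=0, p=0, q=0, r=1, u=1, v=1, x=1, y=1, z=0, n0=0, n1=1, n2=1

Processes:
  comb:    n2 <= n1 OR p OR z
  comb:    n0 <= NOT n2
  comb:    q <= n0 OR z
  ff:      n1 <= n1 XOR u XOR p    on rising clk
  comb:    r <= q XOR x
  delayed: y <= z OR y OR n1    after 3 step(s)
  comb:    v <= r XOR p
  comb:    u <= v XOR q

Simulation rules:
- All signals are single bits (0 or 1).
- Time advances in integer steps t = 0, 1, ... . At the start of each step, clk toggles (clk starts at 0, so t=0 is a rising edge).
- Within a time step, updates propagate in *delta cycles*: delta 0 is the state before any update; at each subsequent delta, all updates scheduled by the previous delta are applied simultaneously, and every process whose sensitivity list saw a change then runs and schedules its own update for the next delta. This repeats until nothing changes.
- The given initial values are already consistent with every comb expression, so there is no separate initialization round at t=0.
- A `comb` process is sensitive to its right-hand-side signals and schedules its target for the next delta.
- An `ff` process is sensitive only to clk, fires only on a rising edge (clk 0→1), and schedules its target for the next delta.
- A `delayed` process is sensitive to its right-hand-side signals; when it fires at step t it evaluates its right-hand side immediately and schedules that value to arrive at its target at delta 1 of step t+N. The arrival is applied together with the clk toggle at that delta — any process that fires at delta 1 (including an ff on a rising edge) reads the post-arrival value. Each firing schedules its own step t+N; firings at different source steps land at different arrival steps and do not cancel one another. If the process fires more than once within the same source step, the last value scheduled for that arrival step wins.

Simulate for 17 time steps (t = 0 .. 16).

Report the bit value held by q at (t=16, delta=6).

1

t=0 Δ0: y=1 z=0 v=1 r=1 q=0 n2=1 x=1 clk=0 n0=0 p=0 n1=1 u=1
  Δ1: clk:0→1
  Δ2: n1:1→0
  Δ3: n2:1→0
  Δ4: n0:0→1
  Δ5: q:0→1
  Δ6: r:1→0, u:1→0
  Δ7: v:1→0
  Δ8: u:0→1
  (8Δ to stable)
t=1 Δ0: y=1 z=0 v=0 r=0 q=1 n2=0 x=1 clk=1 n0=1 p=0 n1=0 u=1
  Δ1: clk:1→0
  (1Δ to stable)
t=2 Δ0: y=1 z=0 v=0 r=0 q=1 n2=0 x=1 clk=0 n0=1 p=0 n1=0 u=1
  Δ1: clk:0→1
  Δ2: n1:0→1
  Δ3: n2:0→1
  Δ4: n0:1→0
  Δ5: q:1→0
  Δ6: r:0→1, u:1→0
  Δ7: v:0→1
  Δ8: u:0→1
  (8Δ to stable)
t=3 Δ0: y=1 z=0 v=1 r=1 q=0 n2=1 x=1 clk=1 n0=0 p=0 n1=1 u=1
  Δ1: clk:1→0
  (1Δ to stable)
t=4 Δ0: y=1 z=0 v=1 r=1 q=0 n2=1 x=1 clk=0 n0=0 p=0 n1=1 u=1
  Δ1: clk:0→1
  Δ2: n1:1→0
  Δ3: n2:1→0
  Δ4: n0:0→1
  Δ5: q:0→1
  Δ6: r:1→0, u:1→0
  Δ7: v:1→0
  Δ8: u:0→1
  (8Δ to stable)
t=5 Δ0: y=1 z=0 v=0 r=0 q=1 n2=0 x=1 clk=1 n0=1 p=0 n1=0 u=1
  Δ1: clk:1→0
  (1Δ to stable)
t=6 Δ0: y=1 z=0 v=0 r=0 q=1 n2=0 x=1 clk=0 n0=1 p=0 n1=0 u=1
  Δ1: clk:0→1
  Δ2: n1:0→1
  Δ3: n2:0→1
  Δ4: n0:1→0
  Δ5: q:1→0
  Δ6: r:0→1, u:1→0
  Δ7: v:0→1
  Δ8: u:0→1
  (8Δ to stable)
t=7 Δ0: y=1 z=0 v=1 r=1 q=0 n2=1 x=1 clk=1 n0=0 p=0 n1=1 u=1
  Δ1: clk:1→0
  (1Δ to stable)
t=8 Δ0: y=1 z=0 v=1 r=1 q=0 n2=1 x=1 clk=0 n0=0 p=0 n1=1 u=1
  Δ1: clk:0→1
  Δ2: n1:1→0
  Δ3: n2:1→0
  Δ4: n0:0→1
  Δ5: q:0→1
  Δ6: r:1→0, u:1→0
  Δ7: v:1→0
  Δ8: u:0→1
  (8Δ to stable)
t=9 Δ0: y=1 z=0 v=0 r=0 q=1 n2=0 x=1 clk=1 n0=1 p=0 n1=0 u=1
  Δ1: clk:1→0
  (1Δ to stable)
t=10 Δ0: y=1 z=0 v=0 r=0 q=1 n2=0 x=1 clk=0 n0=1 p=0 n1=0 u=1
  Δ1: clk:0→1
  Δ2: n1:0→1
  Δ3: n2:0→1
  Δ4: n0:1→0
  Δ5: q:1→0
  Δ6: r:0→1, u:1→0
  Δ7: v:0→1
  Δ8: u:0→1
  (8Δ to stable)
t=11 Δ0: y=1 z=0 v=1 r=1 q=0 n2=1 x=1 clk=1 n0=0 p=0 n1=1 u=1
  Δ1: clk:1→0
  (1Δ to stable)
t=12 Δ0: y=1 z=0 v=1 r=1 q=0 n2=1 x=1 clk=0 n0=0 p=0 n1=1 u=1
  Δ1: clk:0→1
  Δ2: n1:1→0
  Δ3: n2:1→0
  Δ4: n0:0→1
  Δ5: q:0→1
  Δ6: r:1→0, u:1→0
  Δ7: v:1→0
  Δ8: u:0→1
  (8Δ to stable)
t=13 Δ0: y=1 z=0 v=0 r=0 q=1 n2=0 x=1 clk=1 n0=1 p=0 n1=0 u=1
  Δ1: clk:1→0
  (1Δ to stable)
t=14 Δ0: y=1 z=0 v=0 r=0 q=1 n2=0 x=1 clk=0 n0=1 p=0 n1=0 u=1
  Δ1: clk:0→1
  Δ2: n1:0→1
  Δ3: n2:0→1
  Δ4: n0:1→0
  Δ5: q:1→0
  Δ6: r:0→1, u:1→0
  Δ7: v:0→1
  Δ8: u:0→1
  (8Δ to stable)
t=15 Δ0: y=1 z=0 v=1 r=1 q=0 n2=1 x=1 clk=1 n0=0 p=0 n1=1 u=1
  Δ1: clk:1→0
  (1Δ to stable)
t=16 Δ0: y=1 z=0 v=1 r=1 q=0 n2=1 x=1 clk=0 n0=0 p=0 n1=1 u=1
  Δ1: clk:0→1
  Δ2: n1:1→0
  Δ3: n2:1→0
  Δ4: n0:0→1
  Δ5: q:0→1
  Δ6: r:1→0, u:1→0
  Δ7: v:1→0
  Δ8: u:0→1
  (8Δ to stable)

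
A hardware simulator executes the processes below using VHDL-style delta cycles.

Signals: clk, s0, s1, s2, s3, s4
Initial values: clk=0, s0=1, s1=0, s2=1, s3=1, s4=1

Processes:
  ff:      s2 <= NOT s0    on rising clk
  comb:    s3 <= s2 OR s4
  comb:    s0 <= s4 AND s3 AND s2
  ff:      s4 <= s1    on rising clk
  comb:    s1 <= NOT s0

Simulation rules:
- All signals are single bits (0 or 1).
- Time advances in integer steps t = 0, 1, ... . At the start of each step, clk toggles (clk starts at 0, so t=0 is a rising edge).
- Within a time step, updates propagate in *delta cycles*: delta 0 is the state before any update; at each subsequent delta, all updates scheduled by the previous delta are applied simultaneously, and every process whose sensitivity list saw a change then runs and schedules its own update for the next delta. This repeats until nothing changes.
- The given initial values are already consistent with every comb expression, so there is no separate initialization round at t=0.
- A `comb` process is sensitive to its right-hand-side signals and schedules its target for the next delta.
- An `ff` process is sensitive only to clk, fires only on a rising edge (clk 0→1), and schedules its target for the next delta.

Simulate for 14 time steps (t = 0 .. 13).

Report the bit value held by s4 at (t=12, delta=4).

0

t=0 Δ0: s4=1 clk=0 s0=1 s2=1 s1=0 s3=1
  Δ1: clk:0→1
  Δ2: s4:1→0, s2:1→0
  Δ3: s0:1→0, s3:1→0
  Δ4: s1:0→1
  (4Δ to stable)
t=1 Δ0: s4=0 clk=1 s0=0 s2=0 s1=1 s3=0
  Δ1: clk:1→0
  (1Δ to stable)
t=2 Δ0: s4=0 clk=0 s0=0 s2=0 s1=1 s3=0
  Δ1: clk:0→1
  Δ2: s4:0→1, s2:0→1
  Δ3: s3:0→1
  Δ4: s0:0→1
  Δ5: s1:1→0
  (5Δ to stable)
t=3 Δ0: s4=1 clk=1 s0=1 s2=1 s1=0 s3=1
  Δ1: clk:1→0
  (1Δ to stable)
t=4 Δ0: s4=1 clk=0 s0=1 s2=1 s1=0 s3=1
  Δ1: clk:0→1
  Δ2: s4:1→0, s2:1→0
  Δ3: s0:1→0, s3:1→0
  Δ4: s1:0→1
  (4Δ to stable)
t=5 Δ0: s4=0 clk=1 s0=0 s2=0 s1=1 s3=0
  Δ1: clk:1→0
  (1Δ to stable)
t=6 Δ0: s4=0 clk=0 s0=0 s2=0 s1=1 s3=0
  Δ1: clk:0→1
  Δ2: s4:0→1, s2:0→1
  Δ3: s3:0→1
  Δ4: s0:0→1
  Δ5: s1:1→0
  (5Δ to stable)
t=7 Δ0: s4=1 clk=1 s0=1 s2=1 s1=0 s3=1
  Δ1: clk:1→0
  (1Δ to stable)
t=8 Δ0: s4=1 clk=0 s0=1 s2=1 s1=0 s3=1
  Δ1: clk:0→1
  Δ2: s4:1→0, s2:1→0
  Δ3: s0:1→0, s3:1→0
  Δ4: s1:0→1
  (4Δ to stable)
t=9 Δ0: s4=0 clk=1 s0=0 s2=0 s1=1 s3=0
  Δ1: clk:1→0
  (1Δ to stable)
t=10 Δ0: s4=0 clk=0 s0=0 s2=0 s1=1 s3=0
  Δ1: clk:0→1
  Δ2: s4:0→1, s2:0→1
  Δ3: s3:0→1
  Δ4: s0:0→1
  Δ5: s1:1→0
  (5Δ to stable)
t=11 Δ0: s4=1 clk=1 s0=1 s2=1 s1=0 s3=1
  Δ1: clk:1→0
  (1Δ to stable)
t=12 Δ0: s4=1 clk=0 s0=1 s2=1 s1=0 s3=1
  Δ1: clk:0→1
  Δ2: s4:1→0, s2:1→0
  Δ3: s0:1→0, s3:1→0
  Δ4: s1:0→1
  (4Δ to stable)
t=13 Δ0: s4=0 clk=1 s0=0 s2=0 s1=1 s3=0
  Δ1: clk:1→0
  (1Δ to stable)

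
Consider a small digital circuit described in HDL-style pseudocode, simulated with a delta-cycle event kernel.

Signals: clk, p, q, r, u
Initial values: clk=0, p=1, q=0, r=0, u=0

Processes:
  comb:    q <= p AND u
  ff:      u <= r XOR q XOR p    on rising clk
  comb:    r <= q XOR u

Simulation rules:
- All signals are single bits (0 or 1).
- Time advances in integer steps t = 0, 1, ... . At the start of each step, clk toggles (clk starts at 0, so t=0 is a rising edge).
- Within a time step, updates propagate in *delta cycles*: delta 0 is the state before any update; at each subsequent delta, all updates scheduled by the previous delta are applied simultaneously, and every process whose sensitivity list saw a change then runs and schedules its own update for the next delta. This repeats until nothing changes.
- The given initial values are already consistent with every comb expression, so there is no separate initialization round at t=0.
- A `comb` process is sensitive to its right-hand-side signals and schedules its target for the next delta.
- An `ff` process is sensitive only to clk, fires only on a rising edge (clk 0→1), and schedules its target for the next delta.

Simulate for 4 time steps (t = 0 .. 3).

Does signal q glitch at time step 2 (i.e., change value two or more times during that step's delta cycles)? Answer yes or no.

no

t=0 Δ0: q=0 u=0 clk=0 r=0 p=1
  Δ1: clk:0→1
  Δ2: u:0→1
  Δ3: q:0→1, r:0→1
  Δ4: r:1→0
  (4Δ to stable)
t=1 Δ0: q=1 u=1 clk=1 r=0 p=1
  Δ1: clk:1→0
  (1Δ to stable)
t=2 Δ0: q=1 u=1 clk=0 r=0 p=1
  Δ1: clk:0→1
  Δ2: u:1→0
  Δ3: q:1→0, r:0→1
  Δ4: r:1→0
  (4Δ to stable)
t=3 Δ0: q=0 u=0 clk=1 r=0 p=1
  Δ1: clk:1→0
  (1Δ to stable)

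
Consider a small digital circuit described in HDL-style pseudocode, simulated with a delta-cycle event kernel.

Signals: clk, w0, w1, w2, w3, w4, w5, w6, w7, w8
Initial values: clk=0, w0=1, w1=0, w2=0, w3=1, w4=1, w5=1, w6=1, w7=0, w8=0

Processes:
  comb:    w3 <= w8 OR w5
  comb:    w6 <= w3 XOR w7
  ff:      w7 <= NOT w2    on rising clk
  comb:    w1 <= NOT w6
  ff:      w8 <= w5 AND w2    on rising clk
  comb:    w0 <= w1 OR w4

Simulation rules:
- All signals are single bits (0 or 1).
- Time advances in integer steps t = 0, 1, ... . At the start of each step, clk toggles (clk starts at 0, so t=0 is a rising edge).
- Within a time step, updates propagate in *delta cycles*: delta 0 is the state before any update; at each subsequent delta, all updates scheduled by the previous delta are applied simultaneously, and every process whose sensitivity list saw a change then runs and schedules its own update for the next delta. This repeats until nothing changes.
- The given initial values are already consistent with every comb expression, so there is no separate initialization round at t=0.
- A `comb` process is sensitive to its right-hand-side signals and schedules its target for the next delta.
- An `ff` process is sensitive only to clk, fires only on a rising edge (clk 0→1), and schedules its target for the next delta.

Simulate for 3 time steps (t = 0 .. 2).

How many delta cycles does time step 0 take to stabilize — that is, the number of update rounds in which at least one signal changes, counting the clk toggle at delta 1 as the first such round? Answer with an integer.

4

t0.Δ0 w2=0 w3=1 w1=0 w0=1 w5=1 w7=0 w6=1 clk=0 w8=0 w4=1
t0.Δ1 w2=0 w3=1 w1=0 w0=1 w5=1 w7=0 w6=1 clk=1 w8=0 w4=1
t0.Δ2 w2=0 w3=1 w1=0 w0=1 w5=1 w7=1 w6=1 clk=1 w8=0 w4=1
t0.Δ3 w2=0 w3=1 w1=0 w0=1 w5=1 w7=1 w6=0 clk=1 w8=0 w4=1
t0.Δ4 w2=0 w3=1 w1=1 w0=1 w5=1 w7=1 w6=0 clk=1 w8=0 w4=1
t1.Δ0 w2=0 w3=1 w1=1 w0=1 w5=1 w7=1 w6=0 clk=1 w8=0 w4=1
t1.Δ1 w2=0 w3=1 w1=1 w0=1 w5=1 w7=1 w6=0 clk=0 w8=0 w4=1
t2.Δ0 w2=0 w3=1 w1=1 w0=1 w5=1 w7=1 w6=0 clk=0 w8=0 w4=1
t2.Δ1 w2=0 w3=1 w1=1 w0=1 w5=1 w7=1 w6=0 clk=1 w8=0 w4=1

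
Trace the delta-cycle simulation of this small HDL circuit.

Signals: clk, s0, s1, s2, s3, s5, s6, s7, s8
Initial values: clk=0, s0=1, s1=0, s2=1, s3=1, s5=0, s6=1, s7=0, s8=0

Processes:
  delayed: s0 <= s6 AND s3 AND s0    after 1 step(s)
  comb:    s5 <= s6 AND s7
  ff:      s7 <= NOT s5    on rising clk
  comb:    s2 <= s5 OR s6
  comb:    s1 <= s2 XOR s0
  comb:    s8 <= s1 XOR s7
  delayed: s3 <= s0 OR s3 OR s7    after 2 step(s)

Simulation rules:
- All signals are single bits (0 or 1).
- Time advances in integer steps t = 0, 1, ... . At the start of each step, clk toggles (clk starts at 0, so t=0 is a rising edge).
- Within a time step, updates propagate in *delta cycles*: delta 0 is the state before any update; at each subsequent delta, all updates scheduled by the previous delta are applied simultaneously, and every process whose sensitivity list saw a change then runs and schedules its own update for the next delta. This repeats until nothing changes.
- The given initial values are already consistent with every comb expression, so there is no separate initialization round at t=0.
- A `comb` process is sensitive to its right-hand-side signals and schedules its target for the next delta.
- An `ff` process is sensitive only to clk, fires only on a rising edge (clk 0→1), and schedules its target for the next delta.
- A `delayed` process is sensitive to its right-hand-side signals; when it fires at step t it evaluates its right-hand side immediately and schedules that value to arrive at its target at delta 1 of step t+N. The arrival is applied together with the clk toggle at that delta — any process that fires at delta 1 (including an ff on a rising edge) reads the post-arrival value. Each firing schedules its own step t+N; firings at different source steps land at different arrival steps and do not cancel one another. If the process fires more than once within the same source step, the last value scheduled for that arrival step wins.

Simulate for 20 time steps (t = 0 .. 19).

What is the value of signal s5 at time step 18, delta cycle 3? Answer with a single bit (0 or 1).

t=0 Δ0: s1=0 s3=1 s6=1 s7=0 s5=0 s0=1 s2=1 s8=0 clk=0
  Δ1: clk:0→1
  Δ2: s7:0→1
  Δ3: s5:0→1, s8:0→1
  (3Δ to stable)
t=1 Δ0: s1=0 s3=1 s6=1 s7=1 s5=1 s0=1 s2=1 s8=1 clk=1
  Δ1: clk:1→0
  (1Δ to stable)
t=2 Δ0: s1=0 s3=1 s6=1 s7=1 s5=1 s0=1 s2=1 s8=1 clk=0
  Δ1: clk:0→1
  Δ2: s7:1→0
  Δ3: s5:1→0, s8:1→0
  (3Δ to stable)
t=3 Δ0: s1=0 s3=1 s6=1 s7=0 s5=0 s0=1 s2=1 s8=0 clk=1
  Δ1: clk:1→0
  (1Δ to stable)
t=4 Δ0: s1=0 s3=1 s6=1 s7=0 s5=0 s0=1 s2=1 s8=0 clk=0
  Δ1: clk:0→1
  Δ2: s7:0→1
  Δ3: s5:0→1, s8:0→1
  (3Δ to stable)
t=5 Δ0: s1=0 s3=1 s6=1 s7=1 s5=1 s0=1 s2=1 s8=1 clk=1
  Δ1: clk:1→0
  (1Δ to stable)
t=6 Δ0: s1=0 s3=1 s6=1 s7=1 s5=1 s0=1 s2=1 s8=1 clk=0
  Δ1: clk:0→1
  Δ2: s7:1→0
  Δ3: s5:1→0, s8:1→0
  (3Δ to stable)
t=7 Δ0: s1=0 s3=1 s6=1 s7=0 s5=0 s0=1 s2=1 s8=0 clk=1
  Δ1: clk:1→0
  (1Δ to stable)
t=8 Δ0: s1=0 s3=1 s6=1 s7=0 s5=0 s0=1 s2=1 s8=0 clk=0
  Δ1: clk:0→1
  Δ2: s7:0→1
  Δ3: s5:0→1, s8:0→1
  (3Δ to stable)
t=9 Δ0: s1=0 s3=1 s6=1 s7=1 s5=1 s0=1 s2=1 s8=1 clk=1
  Δ1: clk:1→0
  (1Δ to stable)
t=10 Δ0: s1=0 s3=1 s6=1 s7=1 s5=1 s0=1 s2=1 s8=1 clk=0
  Δ1: clk:0→1
  Δ2: s7:1→0
  Δ3: s5:1→0, s8:1→0
  (3Δ to stable)
t=11 Δ0: s1=0 s3=1 s6=1 s7=0 s5=0 s0=1 s2=1 s8=0 clk=1
  Δ1: clk:1→0
  (1Δ to stable)
t=12 Δ0: s1=0 s3=1 s6=1 s7=0 s5=0 s0=1 s2=1 s8=0 clk=0
  Δ1: clk:0→1
  Δ2: s7:0→1
  Δ3: s5:0→1, s8:0→1
  (3Δ to stable)
t=13 Δ0: s1=0 s3=1 s6=1 s7=1 s5=1 s0=1 s2=1 s8=1 clk=1
  Δ1: clk:1→0
  (1Δ to stable)
t=14 Δ0: s1=0 s3=1 s6=1 s7=1 s5=1 s0=1 s2=1 s8=1 clk=0
  Δ1: clk:0→1
  Δ2: s7:1→0
  Δ3: s5:1→0, s8:1→0
  (3Δ to stable)
t=15 Δ0: s1=0 s3=1 s6=1 s7=0 s5=0 s0=1 s2=1 s8=0 clk=1
  Δ1: clk:1→0
  (1Δ to stable)
t=16 Δ0: s1=0 s3=1 s6=1 s7=0 s5=0 s0=1 s2=1 s8=0 clk=0
  Δ1: clk:0→1
  Δ2: s7:0→1
  Δ3: s5:0→1, s8:0→1
  (3Δ to stable)
t=17 Δ0: s1=0 s3=1 s6=1 s7=1 s5=1 s0=1 s2=1 s8=1 clk=1
  Δ1: clk:1→0
  (1Δ to stable)
t=18 Δ0: s1=0 s3=1 s6=1 s7=1 s5=1 s0=1 s2=1 s8=1 clk=0
  Δ1: clk:0→1
  Δ2: s7:1→0
  Δ3: s5:1→0, s8:1→0
  (3Δ to stable)
t=19 Δ0: s1=0 s3=1 s6=1 s7=0 s5=0 s0=1 s2=1 s8=0 clk=1
  Δ1: clk:1→0
  (1Δ to stable)

0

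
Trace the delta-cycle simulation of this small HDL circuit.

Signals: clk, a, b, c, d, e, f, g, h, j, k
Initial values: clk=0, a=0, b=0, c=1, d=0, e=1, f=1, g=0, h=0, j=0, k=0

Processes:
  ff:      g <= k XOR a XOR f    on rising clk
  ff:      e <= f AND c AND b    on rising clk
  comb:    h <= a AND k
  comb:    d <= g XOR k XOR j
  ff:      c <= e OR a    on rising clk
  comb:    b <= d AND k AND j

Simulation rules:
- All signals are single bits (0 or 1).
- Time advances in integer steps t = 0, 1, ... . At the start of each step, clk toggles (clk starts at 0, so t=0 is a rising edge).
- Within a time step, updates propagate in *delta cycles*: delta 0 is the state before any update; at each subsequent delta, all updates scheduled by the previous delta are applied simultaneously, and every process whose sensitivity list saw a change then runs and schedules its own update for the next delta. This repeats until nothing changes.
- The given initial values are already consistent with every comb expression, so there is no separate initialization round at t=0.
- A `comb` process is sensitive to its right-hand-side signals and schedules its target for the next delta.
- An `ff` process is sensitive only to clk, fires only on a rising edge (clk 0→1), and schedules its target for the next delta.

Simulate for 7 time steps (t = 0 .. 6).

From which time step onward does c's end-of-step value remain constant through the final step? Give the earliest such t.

2

t0.Δ0 b=0 clk=0 c=1 e=1 k=0 d=0 h=0 j=0 a=0 g=0 f=1
t0.Δ1 b=0 clk=1 c=1 e=1 k=0 d=0 h=0 j=0 a=0 g=0 f=1
t0.Δ2 b=0 clk=1 c=1 e=0 k=0 d=0 h=0 j=0 a=0 g=1 f=1
t0.Δ3 b=0 clk=1 c=1 e=0 k=0 d=1 h=0 j=0 a=0 g=1 f=1
t1.Δ0 b=0 clk=1 c=1 e=0 k=0 d=1 h=0 j=0 a=0 g=1 f=1
t1.Δ1 b=0 clk=0 c=1 e=0 k=0 d=1 h=0 j=0 a=0 g=1 f=1
t2.Δ0 b=0 clk=0 c=1 e=0 k=0 d=1 h=0 j=0 a=0 g=1 f=1
t2.Δ1 b=0 clk=1 c=1 e=0 k=0 d=1 h=0 j=0 a=0 g=1 f=1
t2.Δ2 b=0 clk=1 c=0 e=0 k=0 d=1 h=0 j=0 a=0 g=1 f=1
t3.Δ0 b=0 clk=1 c=0 e=0 k=0 d=1 h=0 j=0 a=0 g=1 f=1
t3.Δ1 b=0 clk=0 c=0 e=0 k=0 d=1 h=0 j=0 a=0 g=1 f=1
t4.Δ0 b=0 clk=0 c=0 e=0 k=0 d=1 h=0 j=0 a=0 g=1 f=1
t4.Δ1 b=0 clk=1 c=0 e=0 k=0 d=1 h=0 j=0 a=0 g=1 f=1
t5.Δ0 b=0 clk=1 c=0 e=0 k=0 d=1 h=0 j=0 a=0 g=1 f=1
t5.Δ1 b=0 clk=0 c=0 e=0 k=0 d=1 h=0 j=0 a=0 g=1 f=1
t6.Δ0 b=0 clk=0 c=0 e=0 k=0 d=1 h=0 j=0 a=0 g=1 f=1
t6.Δ1 b=0 clk=1 c=0 e=0 k=0 d=1 h=0 j=0 a=0 g=1 f=1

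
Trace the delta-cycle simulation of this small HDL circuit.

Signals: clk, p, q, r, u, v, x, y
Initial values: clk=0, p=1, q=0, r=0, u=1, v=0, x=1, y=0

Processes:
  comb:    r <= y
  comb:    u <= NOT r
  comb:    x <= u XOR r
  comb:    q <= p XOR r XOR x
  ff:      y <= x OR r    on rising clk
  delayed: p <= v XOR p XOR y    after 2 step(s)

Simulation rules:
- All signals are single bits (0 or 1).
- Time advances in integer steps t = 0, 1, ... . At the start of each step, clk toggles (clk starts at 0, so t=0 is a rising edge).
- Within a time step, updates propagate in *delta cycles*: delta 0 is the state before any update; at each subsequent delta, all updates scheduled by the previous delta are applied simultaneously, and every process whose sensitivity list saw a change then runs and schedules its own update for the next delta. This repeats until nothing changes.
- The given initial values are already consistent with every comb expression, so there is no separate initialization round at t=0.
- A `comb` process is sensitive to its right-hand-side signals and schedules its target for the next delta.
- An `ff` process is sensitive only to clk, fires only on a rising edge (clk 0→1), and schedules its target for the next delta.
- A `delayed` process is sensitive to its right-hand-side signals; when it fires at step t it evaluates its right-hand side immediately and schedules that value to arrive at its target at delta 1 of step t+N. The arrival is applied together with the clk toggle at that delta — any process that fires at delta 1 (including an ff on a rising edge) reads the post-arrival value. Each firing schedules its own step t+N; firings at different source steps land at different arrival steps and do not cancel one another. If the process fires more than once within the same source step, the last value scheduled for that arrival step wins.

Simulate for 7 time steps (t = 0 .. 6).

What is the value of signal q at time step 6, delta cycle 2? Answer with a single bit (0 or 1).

0

t0.Δ0 x=1 y=0 v=0 p=1 q=0 r=0 clk=0 u=1
t0.Δ1 x=1 y=0 v=0 p=1 q=0 r=0 clk=1 u=1
t0.Δ2 x=1 y=1 v=0 p=1 q=0 r=0 clk=1 u=1
t0.Δ3 x=1 y=1 v=0 p=1 q=0 r=1 clk=1 u=1
t0.Δ4 x=0 y=1 v=0 p=1 q=1 r=1 clk=1 u=0
t0.Δ5 x=1 y=1 v=0 p=1 q=0 r=1 clk=1 u=0
t0.Δ6 x=1 y=1 v=0 p=1 q=1 r=1 clk=1 u=0
t1.Δ0 x=1 y=1 v=0 p=1 q=1 r=1 clk=1 u=0
t1.Δ1 x=1 y=1 v=0 p=1 q=1 r=1 clk=0 u=0
t2.Δ0 x=1 y=1 v=0 p=1 q=1 r=1 clk=0 u=0
t2.Δ1 x=1 y=1 v=0 p=0 q=1 r=1 clk=1 u=0
t2.Δ2 x=1 y=1 v=0 p=0 q=0 r=1 clk=1 u=0
t3.Δ0 x=1 y=1 v=0 p=0 q=0 r=1 clk=1 u=0
t3.Δ1 x=1 y=1 v=0 p=0 q=0 r=1 clk=0 u=0
t4.Δ0 x=1 y=1 v=0 p=0 q=0 r=1 clk=0 u=0
t4.Δ1 x=1 y=1 v=0 p=1 q=0 r=1 clk=1 u=0
t4.Δ2 x=1 y=1 v=0 p=1 q=1 r=1 clk=1 u=0
t5.Δ0 x=1 y=1 v=0 p=1 q=1 r=1 clk=1 u=0
t5.Δ1 x=1 y=1 v=0 p=1 q=1 r=1 clk=0 u=0
t6.Δ0 x=1 y=1 v=0 p=1 q=1 r=1 clk=0 u=0
t6.Δ1 x=1 y=1 v=0 p=0 q=1 r=1 clk=1 u=0
t6.Δ2 x=1 y=1 v=0 p=0 q=0 r=1 clk=1 u=0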